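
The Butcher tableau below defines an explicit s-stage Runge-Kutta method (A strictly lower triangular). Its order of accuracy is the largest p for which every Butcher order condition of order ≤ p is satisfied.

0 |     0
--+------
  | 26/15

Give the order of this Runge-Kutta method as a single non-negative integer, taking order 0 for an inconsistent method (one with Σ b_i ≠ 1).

0

b = (26/15)
c = (0)
Σ b_i: 26/15·1 = 26/15 ≠ 1 ⇒ order 0.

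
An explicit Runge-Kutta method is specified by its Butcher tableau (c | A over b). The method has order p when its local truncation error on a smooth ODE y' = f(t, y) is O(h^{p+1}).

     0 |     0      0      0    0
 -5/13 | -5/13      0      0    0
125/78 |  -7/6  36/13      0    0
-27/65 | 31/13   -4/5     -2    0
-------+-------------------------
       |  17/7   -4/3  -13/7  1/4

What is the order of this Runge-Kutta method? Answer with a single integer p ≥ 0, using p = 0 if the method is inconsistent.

b = (17/7, -4/3, -13/7, 1/4)
c = (0, -5/13, 125/78, -27/65)
Ac = (0, 0, -180/169, -113/39)
Σ b_i: 17/7·1 + (-4/3)·1 + (-13/7)·1 + 1/4·1 = -43/84 ≠ 1 ⇒ order 0.

0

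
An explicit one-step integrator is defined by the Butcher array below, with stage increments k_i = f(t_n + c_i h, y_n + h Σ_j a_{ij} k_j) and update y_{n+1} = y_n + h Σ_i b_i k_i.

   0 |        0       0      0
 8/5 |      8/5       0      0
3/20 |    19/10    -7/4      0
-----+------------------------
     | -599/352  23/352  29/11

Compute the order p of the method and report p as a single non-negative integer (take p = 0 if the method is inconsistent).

b = (-599/352, 23/352, 29/11)
c = (0, 8/5, 3/20)
Ac = (0, 0, -14/5)
Σ b_i: (-599/352)·1 + 23/352·1 + 29/11·1 = 1 ✓
b·c: 23/352·8/5 + 29/11·3/20 = 1/2 ✓
b·c²: 23/352·64/25 + 29/11·9/400 = 997/4400 ≠ 1/3 ⇒ order 2.
b·Ac: 29/11·(-14/5) = -406/55 ≠ 1/6

2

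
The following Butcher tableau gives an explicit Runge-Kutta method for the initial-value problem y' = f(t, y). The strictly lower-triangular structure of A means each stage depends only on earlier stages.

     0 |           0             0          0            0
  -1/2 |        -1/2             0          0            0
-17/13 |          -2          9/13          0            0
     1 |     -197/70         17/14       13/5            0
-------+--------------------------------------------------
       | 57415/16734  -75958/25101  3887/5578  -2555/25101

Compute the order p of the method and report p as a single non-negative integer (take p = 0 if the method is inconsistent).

b = (57415/16734, -75958/25101, 3887/5578, -2555/25101)
c = (0, -1/2, -17/13, 1)
Ac = (0, 0, -9/26, -561/140)
Σ b_i: 57415/16734·1 + (-75958/25101)·1 + 3887/5578·1 + (-2555/25101)·1 = 1 ✓
b·c: (-75958/25101)·(-1/2) + 3887/5578·(-17/13) + (-2555/25101)·1 = 1/2 ✓
b·c²: (-75958/25101)·1/4 + 3887/5578·289/169 + (-2555/25101)·1 = 1/3 ✓
b·Ac: 3887/5578·(-9/26) + (-2555/25101)·(-561/140) = 1/6 ✓
b·c³: (-75958/25101)·(-1/8) + 3887/5578·(-4913/2197) + (-2555/25101)·1 = -557705/435084 ≠ 1/4 ⇒ order 3.
b·(c∘Ac): 3887/5578·153/338 + (-2555/25101)·(-561/140) = 6052/8367 ≠ 1/8
b·Ac²: 3887/5578·9/52 + (-2555/25101)·17289/3640 = -52625/145028 ≠ 1/12
b·A²c: (-2555/25101)·(-9/10) = 511/5578 ≠ 1/24

3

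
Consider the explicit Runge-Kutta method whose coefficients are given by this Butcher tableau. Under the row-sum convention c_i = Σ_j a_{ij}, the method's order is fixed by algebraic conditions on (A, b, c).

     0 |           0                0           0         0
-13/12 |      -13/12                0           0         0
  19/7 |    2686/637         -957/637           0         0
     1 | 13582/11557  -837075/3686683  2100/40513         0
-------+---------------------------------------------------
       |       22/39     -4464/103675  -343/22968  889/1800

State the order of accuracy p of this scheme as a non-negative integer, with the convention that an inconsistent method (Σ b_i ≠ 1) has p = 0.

b = (22/39, -4464/103675, -343/22968, 889/1800)
c = (0, -13/12, 19/7, 1)
Ac = (0, 0, 319/196, 1375/3556)
Σ b_i: 22/39·1 + (-4464/103675)·1 + (-343/22968)·1 + 889/1800·1 = 1 ✓
b·c: (-4464/103675)·(-13/12) + (-343/22968)·19/7 + 889/1800·1 = 1/2 ✓
b·c²: (-4464/103675)·169/144 + (-343/22968)·361/49 + 889/1800·1 = 1/3 ✓
b·Ac: (-343/22968)·319/196 + 889/1800·1375/3556 = 1/6 ✓
b·c³: (-4464/103675)·(-2197/1728) + (-343/22968)·6859/343 + 889/1800·1 = 1/4 ✓
b·(c∘Ac): (-343/22968)·6061/1372 + 889/1800·1375/3556 = 1/8 ✓
b·Ac²: (-343/22968)·(-4147/2352) + 889/1800·4925/42672 = 1/12 ✓
b·A²c: 889/1800·75/889 = 1/24 ✓; 4 stages ⇒ order 4.

4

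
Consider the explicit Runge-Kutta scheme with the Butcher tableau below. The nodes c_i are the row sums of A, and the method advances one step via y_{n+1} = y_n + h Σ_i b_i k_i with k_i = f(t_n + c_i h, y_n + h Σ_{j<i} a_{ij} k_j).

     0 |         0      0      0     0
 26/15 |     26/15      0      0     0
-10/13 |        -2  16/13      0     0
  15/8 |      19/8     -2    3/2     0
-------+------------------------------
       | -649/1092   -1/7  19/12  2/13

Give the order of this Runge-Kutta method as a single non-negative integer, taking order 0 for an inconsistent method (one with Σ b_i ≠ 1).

1

b = (-649/1092, -1/7, 19/12, 2/13)
c = (0, 26/15, -10/13, 15/8)
Ac = (0, 0, 32/15, -901/195)
Σ b_i: (-649/1092)·1 + (-1/7)·1 + 19/12·1 + 2/13·1 = 1 ✓
b·c: (-1/7)·26/15 + 19/12·(-10/13) + 2/13·15/8 = -6427/5460 ≠ 1/2 ⇒ order 1.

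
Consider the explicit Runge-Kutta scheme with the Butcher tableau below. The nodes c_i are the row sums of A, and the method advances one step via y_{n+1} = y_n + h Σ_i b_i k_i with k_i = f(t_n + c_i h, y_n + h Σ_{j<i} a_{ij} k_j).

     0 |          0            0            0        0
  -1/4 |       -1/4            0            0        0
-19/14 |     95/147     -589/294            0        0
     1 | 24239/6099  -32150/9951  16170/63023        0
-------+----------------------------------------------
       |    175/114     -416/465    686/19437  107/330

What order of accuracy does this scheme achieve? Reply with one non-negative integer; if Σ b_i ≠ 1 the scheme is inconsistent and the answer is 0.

b = (175/114, -416/465, 686/19437, 107/330)
c = (0, -1/4, -19/14, 1)
Ac = (0, 0, 589/1176, 295/642)
Σ b_i: 175/114·1 + (-416/465)·1 + 686/19437·1 + 107/330·1 = 1 ✓
b·c: (-416/465)·(-1/4) + 686/19437·(-19/14) + 107/330·1 = 1/2 ✓
b·c²: (-416/465)·1/16 + 686/19437·361/196 + 107/330·1 = 1/3 ✓
b·Ac: 686/19437·589/1176 + 107/330·295/642 = 1/6 ✓
b·c³: (-416/465)·(-1/64) + 686/19437·(-6859/2744) + 107/330·1 = 1/4 ✓
b·(c∘Ac): 686/19437·(-11191/16464) + 107/330·295/642 = 1/8 ✓
b·Ac²: 686/19437·(-589/4704) + 107/330·695/2568 = 1/12 ✓
b·A²c: 107/330·55/428 = 1/24 ✓; 4 stages ⇒ order 4.

4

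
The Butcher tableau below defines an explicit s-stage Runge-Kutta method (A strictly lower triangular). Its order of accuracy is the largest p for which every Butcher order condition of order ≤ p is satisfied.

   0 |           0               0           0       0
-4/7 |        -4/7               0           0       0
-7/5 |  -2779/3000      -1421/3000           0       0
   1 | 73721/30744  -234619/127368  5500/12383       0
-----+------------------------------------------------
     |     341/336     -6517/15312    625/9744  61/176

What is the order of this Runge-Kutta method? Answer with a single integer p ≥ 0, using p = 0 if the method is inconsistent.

b = (341/336, -6517/15312, 625/9744, 61/176)
c = (0, -4/7, -7/5, 1)
Ac = (0, 0, 203/750, 473/1098)
Σ b_i: 341/336·1 + (-6517/15312)·1 + 625/9744·1 + 61/176·1 = 1 ✓
b·c: (-6517/15312)·(-4/7) + 625/9744·(-7/5) + 61/176·1 = 1/2 ✓
b·c²: (-6517/15312)·16/49 + 625/9744·49/25 + 61/176·1 = 1/3 ✓
b·Ac: 625/9744·203/750 + 61/176·473/1098 = 1/6 ✓
b·c³: (-6517/15312)·(-64/343) + 625/9744·(-343/125) + 61/176·1 = 1/4 ✓
b·(c∘Ac): 625/9744·(-1421/3750) + 61/176·473/1098 = 1/8 ✓
b·Ac²: 625/9744·(-58/375) + 61/176·1034/3843 = 1/12 ✓
b·A²c: 61/176·22/183 = 1/24 ✓; 4 stages ⇒ order 4.

4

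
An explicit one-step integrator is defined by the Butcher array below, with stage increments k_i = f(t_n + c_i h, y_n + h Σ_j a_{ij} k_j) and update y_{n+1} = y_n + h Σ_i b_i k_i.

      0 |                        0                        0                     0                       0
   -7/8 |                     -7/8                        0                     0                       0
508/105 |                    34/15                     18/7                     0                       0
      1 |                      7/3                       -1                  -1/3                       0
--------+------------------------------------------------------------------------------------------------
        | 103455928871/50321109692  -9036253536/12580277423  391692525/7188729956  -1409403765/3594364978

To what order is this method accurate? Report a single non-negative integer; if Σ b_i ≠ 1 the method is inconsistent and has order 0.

b = (103455928871/50321109692, -9036253536/12580277423, 391692525/7188729956, -1409403765/3594364978)
c = (0, -7/8, 508/105, 1)
Ac = (0, 0, -9/4, -1859/2520)
Σ b_i: 103455928871/50321109692·1 + (-9036253536/12580277423)·1 + 391692525/7188729956·1 + (-1409403765/3594364978)·1 = 1 ✓
b·c: (-9036253536/12580277423)·(-7/8) + 391692525/7188729956·508/105 + (-1409403765/3594364978)·1 = 1/2 ✓
b·c²: (-9036253536/12580277423)·49/64 + 391692525/7188729956·258064/11025 + (-1409403765/3594364978)·1 = 1/3 ✓
b·Ac: 391692525/7188729956·(-9/4) + (-1409403765/3594364978)·(-1859/2520) = 1/6 ✓
b·c³: (-9036253536/12580277423)·(-343/512) + 391692525/7188729956·131096512/1157625 + (-1409403765/3594364978)·1 = 56697521082689/9057799744560 ≠ 1/4 ⇒ order 3.
b·(c∘Ac): 391692525/7188729956·(-381/35) + (-1409403765/3594364978)·(-1859/2520) = -26213076893/86264759472 ≠ 1/8
b·Ac²: 391692525/7188729956·63/32 + (-1409403765/3594364978)·(-18136771/2116800) = 31402634332141/9057799744560 ≠ 1/12
b·A²c: (-1409403765/3594364978)·3/4 = -4228211295/14377459912 ≠ 1/24

3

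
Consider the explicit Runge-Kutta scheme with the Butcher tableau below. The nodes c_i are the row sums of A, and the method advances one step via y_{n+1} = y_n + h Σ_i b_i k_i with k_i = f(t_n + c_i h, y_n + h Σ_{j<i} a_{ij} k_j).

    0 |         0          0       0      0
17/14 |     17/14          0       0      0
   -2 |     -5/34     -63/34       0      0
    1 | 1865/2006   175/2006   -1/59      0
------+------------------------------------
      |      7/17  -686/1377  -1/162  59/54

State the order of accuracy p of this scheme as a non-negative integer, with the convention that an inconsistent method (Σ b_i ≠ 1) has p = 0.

4

b = (7/17, -686/1377, -1/162, 59/54)
c = (0, 17/14, -2, 1)
Ac = (0, 0, -9/4, 33/236)
Σ b_i: 7/17·1 + (-686/1377)·1 + (-1/162)·1 + 59/54·1 = 1 ✓
b·c: (-686/1377)·17/14 + (-1/162)·(-2) + 59/54·1 = 1/2 ✓
b·c²: (-686/1377)·289/196 + (-1/162)·4 + 59/54·1 = 1/3 ✓
b·Ac: (-1/162)·(-9/4) + 59/54·33/236 = 1/6 ✓
b·c³: (-686/1377)·4913/2744 + (-1/162)·(-8) + 59/54·1 = 1/4 ✓
b·(c∘Ac): (-1/162)·9/2 + 59/54·33/236 = 1/8 ✓
b·Ac²: (-1/162)·(-153/56) + 59/54·201/3304 = 1/12 ✓
b·A²c: 59/54·9/236 = 1/24 ✓; 4 stages ⇒ order 4.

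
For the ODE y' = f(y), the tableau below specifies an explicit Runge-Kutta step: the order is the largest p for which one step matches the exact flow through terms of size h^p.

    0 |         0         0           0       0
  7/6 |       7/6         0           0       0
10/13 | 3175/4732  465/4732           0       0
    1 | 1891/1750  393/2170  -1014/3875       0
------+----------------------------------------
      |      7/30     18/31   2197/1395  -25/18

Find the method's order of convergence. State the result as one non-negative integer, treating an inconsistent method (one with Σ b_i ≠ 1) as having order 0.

b = (7/30, 18/31, 2197/1395, -25/18)
c = (0, 7/6, 10/13, 1)
Ac = (0, 0, 155/1352, 1/100)
Σ b_i: 7/30·1 + 18/31·1 + 2197/1395·1 + (-25/18)·1 = 1 ✓
b·c: 18/31·7/6 + 2197/1395·10/13 + (-25/18)·1 = 1/2 ✓
b·c²: 18/31·49/36 + 2197/1395·100/169 + (-25/18)·1 = 1/3 ✓
b·Ac: 2197/1395·155/1352 + (-25/18)·1/100 = 1/6 ✓
b·c³: 18/31·343/216 + 2197/1395·1000/2197 + (-25/18)·1 = 1/4 ✓
b·(c∘Ac): 2197/1395·775/8788 + (-25/18)·1/100 = 1/8 ✓
b·Ac²: 2197/1395·1085/8112 + (-25/18)·11/120 = 1/12 ✓
b·A²c: (-25/18)·(-3/100) = 1/24 ✓; 4 stages ⇒ order 4.

4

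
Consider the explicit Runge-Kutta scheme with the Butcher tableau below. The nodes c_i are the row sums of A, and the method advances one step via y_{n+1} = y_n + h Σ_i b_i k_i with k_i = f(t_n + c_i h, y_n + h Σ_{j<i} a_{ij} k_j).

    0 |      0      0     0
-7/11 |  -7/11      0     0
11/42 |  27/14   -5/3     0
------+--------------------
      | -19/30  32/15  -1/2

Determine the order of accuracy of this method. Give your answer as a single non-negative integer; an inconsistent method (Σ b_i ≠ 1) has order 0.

1

b = (-19/30, 32/15, -1/2)
c = (0, -7/11, 11/42)
Ac = (0, 0, 35/33)
Σ b_i: (-19/30)·1 + 32/15·1 + (-1/2)·1 = 1 ✓
b·c: 32/15·(-7/11) + (-1/2)·11/42 = -6877/4620 ≠ 1/2 ⇒ order 1.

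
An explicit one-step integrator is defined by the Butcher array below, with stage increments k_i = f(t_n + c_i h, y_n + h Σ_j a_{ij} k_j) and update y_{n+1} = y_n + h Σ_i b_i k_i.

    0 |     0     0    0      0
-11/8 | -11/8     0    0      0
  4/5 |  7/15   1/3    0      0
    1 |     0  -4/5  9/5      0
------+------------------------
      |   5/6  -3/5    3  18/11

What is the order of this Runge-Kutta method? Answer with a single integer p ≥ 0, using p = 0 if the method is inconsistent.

b = (5/6, -3/5, 3, 18/11)
c = (0, -11/8, 4/5, 1)
Ac = (0, 0, -11/24, 127/50)
Σ b_i: 5/6·1 + (-3/5)·1 + 3·1 + 18/11·1 = 1607/330 ≠ 1 ⇒ order 0.

0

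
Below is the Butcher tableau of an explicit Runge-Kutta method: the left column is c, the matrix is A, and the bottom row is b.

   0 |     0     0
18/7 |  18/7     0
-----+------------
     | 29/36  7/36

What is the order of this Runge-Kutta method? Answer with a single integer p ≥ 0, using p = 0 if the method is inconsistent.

b = (29/36, 7/36)
c = (0, 18/7)
Σ b_i: 29/36·1 + 7/36·1 = 1 ✓
b·c: 7/36·18/7 = 1/2 ✓; 2 stages ⇒ order 2.

2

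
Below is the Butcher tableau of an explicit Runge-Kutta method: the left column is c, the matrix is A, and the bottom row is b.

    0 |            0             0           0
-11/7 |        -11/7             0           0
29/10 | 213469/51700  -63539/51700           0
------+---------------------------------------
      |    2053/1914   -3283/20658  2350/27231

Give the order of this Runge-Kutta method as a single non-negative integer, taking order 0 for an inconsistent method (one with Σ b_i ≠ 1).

b = (2053/1914, -3283/20658, 2350/27231)
c = (0, -11/7, 29/10)
Ac = (0, 0, 9077/4700)
Σ b_i: 2053/1914·1 + (-3283/20658)·1 + 2350/27231·1 = 1 ✓
b·c: (-3283/20658)·(-11/7) + 2350/27231·29/10 = 1/2 ✓
b·c²: (-3283/20658)·121/49 + 2350/27231·841/100 = 1/3 ✓
b·Ac: 2350/27231·9077/4700 = 1/6 ✓; 3 stages ⇒ order 3.

3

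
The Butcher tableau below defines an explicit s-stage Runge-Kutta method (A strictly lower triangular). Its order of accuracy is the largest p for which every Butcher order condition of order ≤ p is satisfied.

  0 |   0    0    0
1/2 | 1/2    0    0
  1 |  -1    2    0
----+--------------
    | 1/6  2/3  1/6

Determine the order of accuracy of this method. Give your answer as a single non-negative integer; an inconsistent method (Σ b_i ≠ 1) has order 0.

b = (1/6, 2/3, 1/6)
c = (0, 1/2, 1)
Ac = (0, 0, 1)
Σ b_i: 1/6·1 + 2/3·1 + 1/6·1 = 1 ✓
b·c: 2/3·1/2 + 1/6·1 = 1/2 ✓
b·c²: 2/3·1/4 + 1/6·1 = 1/3 ✓
b·Ac: 1/6·1 = 1/6 ✓; 3 stages ⇒ order 3.

3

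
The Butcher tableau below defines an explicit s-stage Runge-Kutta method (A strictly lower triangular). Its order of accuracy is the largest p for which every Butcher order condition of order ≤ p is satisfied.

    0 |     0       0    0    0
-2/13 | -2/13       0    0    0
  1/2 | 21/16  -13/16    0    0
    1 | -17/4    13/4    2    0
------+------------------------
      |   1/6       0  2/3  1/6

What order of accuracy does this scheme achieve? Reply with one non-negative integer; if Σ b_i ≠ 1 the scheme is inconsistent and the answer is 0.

b = (1/6, 0, 2/3, 1/6)
c = (0, -2/13, 1/2, 1)
Ac = (0, 0, 1/8, 1/2)
Σ b_i: 1/6·1 + 2/3·1 + 1/6·1 = 1 ✓
b·c: 2/3·1/2 + 1/6·1 = 1/2 ✓
b·c²: 2/3·1/4 + 1/6·1 = 1/3 ✓
b·Ac: 2/3·1/8 + 1/6·1/2 = 1/6 ✓
b·c³: 2/3·1/8 + 1/6·1 = 1/4 ✓
b·(c∘Ac): 2/3·1/16 + 1/6·1/2 = 1/8 ✓
b·Ac²: 2/3·(-1/52) + 1/6·15/26 = 1/12 ✓
b·A²c: 1/6·1/4 = 1/24 ✓; 4 stages ⇒ order 4.

4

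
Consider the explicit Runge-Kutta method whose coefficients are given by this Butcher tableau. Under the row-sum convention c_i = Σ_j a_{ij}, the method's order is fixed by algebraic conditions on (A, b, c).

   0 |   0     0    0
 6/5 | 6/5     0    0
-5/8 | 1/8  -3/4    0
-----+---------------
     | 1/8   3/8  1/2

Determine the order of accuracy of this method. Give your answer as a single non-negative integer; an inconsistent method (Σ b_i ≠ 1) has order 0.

b = (1/8, 3/8, 1/2)
c = (0, 6/5, -5/8)
Ac = (0, 0, -9/10)
Σ b_i: 1/8·1 + 3/8·1 + 1/2·1 = 1 ✓
b·c: 3/8·6/5 + 1/2·(-5/8) = 11/80 ≠ 1/2 ⇒ order 1.

1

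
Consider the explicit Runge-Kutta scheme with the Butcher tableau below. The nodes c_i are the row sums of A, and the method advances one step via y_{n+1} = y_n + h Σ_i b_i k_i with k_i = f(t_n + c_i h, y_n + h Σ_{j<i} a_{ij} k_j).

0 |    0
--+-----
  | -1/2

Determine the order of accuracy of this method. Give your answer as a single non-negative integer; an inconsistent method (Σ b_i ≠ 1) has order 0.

b = (-1/2)
c = (0)
Σ b_i: (-1/2)·1 = -1/2 ≠ 1 ⇒ order 0.

0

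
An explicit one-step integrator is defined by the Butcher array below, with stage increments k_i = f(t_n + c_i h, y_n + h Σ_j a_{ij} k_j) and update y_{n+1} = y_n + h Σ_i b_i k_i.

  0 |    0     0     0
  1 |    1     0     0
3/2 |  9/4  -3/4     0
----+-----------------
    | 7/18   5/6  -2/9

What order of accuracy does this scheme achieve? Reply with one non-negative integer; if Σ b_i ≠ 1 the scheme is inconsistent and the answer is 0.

b = (7/18, 5/6, -2/9)
c = (0, 1, 3/2)
Ac = (0, 0, -3/4)
Σ b_i: 7/18·1 + 5/6·1 + (-2/9)·1 = 1 ✓
b·c: 5/6·1 + (-2/9)·3/2 = 1/2 ✓
b·c²: 5/6·1 + (-2/9)·9/4 = 1/3 ✓
b·Ac: (-2/9)·(-3/4) = 1/6 ✓; 3 stages ⇒ order 3.

3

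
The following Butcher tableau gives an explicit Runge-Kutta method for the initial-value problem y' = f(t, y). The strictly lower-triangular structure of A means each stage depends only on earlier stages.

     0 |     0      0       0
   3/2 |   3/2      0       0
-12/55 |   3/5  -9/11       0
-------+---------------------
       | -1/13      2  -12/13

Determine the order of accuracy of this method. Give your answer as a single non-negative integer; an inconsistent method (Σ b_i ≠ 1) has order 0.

1

b = (-1/13, 2, -12/13)
c = (0, 3/2, -12/55)
Ac = (0, 0, -27/22)
Σ b_i: (-1/13)·1 + 2·1 + (-12/13)·1 = 1 ✓
b·c: 2·3/2 + (-12/13)·(-12/55) = 2289/715 ≠ 1/2 ⇒ order 1.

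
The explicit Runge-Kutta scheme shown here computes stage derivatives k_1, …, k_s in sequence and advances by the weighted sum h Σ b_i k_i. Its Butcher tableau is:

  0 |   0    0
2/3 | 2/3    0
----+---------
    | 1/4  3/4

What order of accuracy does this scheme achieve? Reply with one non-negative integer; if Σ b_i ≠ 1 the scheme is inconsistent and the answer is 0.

b = (1/4, 3/4)
c = (0, 2/3)
Σ b_i: 1/4·1 + 3/4·1 = 1 ✓
b·c: 3/4·2/3 = 1/2 ✓; 2 stages ⇒ order 2.

2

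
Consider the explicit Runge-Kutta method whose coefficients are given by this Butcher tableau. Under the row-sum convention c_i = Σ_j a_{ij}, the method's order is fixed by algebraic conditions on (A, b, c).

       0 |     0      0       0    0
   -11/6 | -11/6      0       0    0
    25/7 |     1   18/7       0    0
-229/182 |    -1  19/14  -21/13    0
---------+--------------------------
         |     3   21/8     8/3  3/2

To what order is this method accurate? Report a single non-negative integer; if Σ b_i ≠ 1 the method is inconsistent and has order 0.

b = (3, 21/8, 8/3, 3/2)
c = (0, -11/6, 25/7, -229/182)
Ac = (0, 0, -33/7, -9017/1092)
Σ b_i: 3·1 + 21/8·1 + 8/3·1 + 3/2·1 = 235/24 ≠ 1 ⇒ order 0.

0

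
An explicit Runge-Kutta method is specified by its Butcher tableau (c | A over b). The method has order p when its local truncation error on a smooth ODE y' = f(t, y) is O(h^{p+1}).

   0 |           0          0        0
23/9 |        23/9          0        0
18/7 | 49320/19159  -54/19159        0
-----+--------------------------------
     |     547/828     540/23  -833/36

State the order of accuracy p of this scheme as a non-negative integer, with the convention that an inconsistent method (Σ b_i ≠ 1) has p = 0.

3

b = (547/828, 540/23, -833/36)
c = (0, 23/9, 18/7)
Ac = (0, 0, -6/833)
Σ b_i: 547/828·1 + 540/23·1 + (-833/36)·1 = 1 ✓
b·c: 540/23·23/9 + (-833/36)·18/7 = 1/2 ✓
b·c²: 540/23·529/81 + (-833/36)·324/49 = 1/3 ✓
b·Ac: (-833/36)·(-6/833) = 1/6 ✓; 3 stages ⇒ order 3.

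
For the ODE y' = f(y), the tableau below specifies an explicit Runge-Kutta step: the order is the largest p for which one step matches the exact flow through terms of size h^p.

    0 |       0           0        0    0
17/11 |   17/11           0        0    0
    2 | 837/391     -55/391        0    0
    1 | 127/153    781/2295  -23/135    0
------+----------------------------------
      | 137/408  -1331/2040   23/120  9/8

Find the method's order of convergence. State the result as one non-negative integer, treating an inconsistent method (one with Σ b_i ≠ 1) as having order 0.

b = (137/408, -1331/2040, 23/120, 9/8)
c = (0, 17/11, 2, 1)
Ac = (0, 0, -5/23, 5/27)
Σ b_i: 137/408·1 + (-1331/2040)·1 + 23/120·1 + 9/8·1 = 1 ✓
b·c: (-1331/2040)·17/11 + 23/120·2 + 9/8·1 = 1/2 ✓
b·c²: (-1331/2040)·289/121 + 23/120·4 + 9/8·1 = 1/3 ✓
b·Ac: 23/120·(-5/23) + 9/8·5/27 = 1/6 ✓
b·c³: (-1331/2040)·4913/1331 + 23/120·8 + 9/8·1 = 1/4 ✓
b·(c∘Ac): 23/120·(-10/23) + 9/8·5/27 = 1/8 ✓
b·Ac²: 23/120·(-85/253) + 9/8·13/99 = 1/12 ✓
b·A²c: 9/8·1/27 = 1/24 ✓; 4 stages ⇒ order 4.

4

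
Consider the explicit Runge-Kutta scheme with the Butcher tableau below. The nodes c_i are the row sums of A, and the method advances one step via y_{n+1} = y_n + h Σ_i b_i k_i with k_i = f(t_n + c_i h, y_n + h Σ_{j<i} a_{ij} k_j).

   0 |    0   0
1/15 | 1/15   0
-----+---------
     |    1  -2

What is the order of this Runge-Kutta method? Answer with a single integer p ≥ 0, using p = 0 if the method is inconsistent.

0

b = (1, -2)
c = (0, 1/15)
Σ b_i: 1·1 + (-2)·1 = -1 ≠ 1 ⇒ order 0.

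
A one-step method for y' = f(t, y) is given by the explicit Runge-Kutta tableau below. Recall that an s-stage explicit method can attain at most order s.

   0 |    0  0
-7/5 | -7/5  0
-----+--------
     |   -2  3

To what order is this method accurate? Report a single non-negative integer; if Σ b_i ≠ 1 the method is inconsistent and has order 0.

1

b = (-2, 3)
c = (0, -7/5)
Σ b_i: (-2)·1 + 3·1 = 1 ✓
b·c: 3·(-7/5) = -21/5 ≠ 1/2 ⇒ order 1.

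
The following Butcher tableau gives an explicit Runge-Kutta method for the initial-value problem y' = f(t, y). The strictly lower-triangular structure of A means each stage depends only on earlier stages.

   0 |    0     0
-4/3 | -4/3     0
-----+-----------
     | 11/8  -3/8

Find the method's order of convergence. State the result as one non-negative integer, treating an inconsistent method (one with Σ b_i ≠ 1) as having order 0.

b = (11/8, -3/8)
c = (0, -4/3)
Σ b_i: 11/8·1 + (-3/8)·1 = 1 ✓
b·c: (-3/8)·(-4/3) = 1/2 ✓; 2 stages ⇒ order 2.

2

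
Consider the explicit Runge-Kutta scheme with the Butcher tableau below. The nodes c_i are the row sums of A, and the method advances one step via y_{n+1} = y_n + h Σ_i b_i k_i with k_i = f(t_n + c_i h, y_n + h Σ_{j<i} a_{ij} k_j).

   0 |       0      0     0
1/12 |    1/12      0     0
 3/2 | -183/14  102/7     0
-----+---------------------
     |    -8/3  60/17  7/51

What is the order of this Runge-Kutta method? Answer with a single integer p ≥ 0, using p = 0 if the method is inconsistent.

b = (-8/3, 60/17, 7/51)
c = (0, 1/12, 3/2)
Ac = (0, 0, 17/14)
Σ b_i: (-8/3)·1 + 60/17·1 + 7/51·1 = 1 ✓
b·c: 60/17·1/12 + 7/51·3/2 = 1/2 ✓
b·c²: 60/17·1/144 + 7/51·9/4 = 1/3 ✓
b·Ac: 7/51·17/14 = 1/6 ✓; 3 stages ⇒ order 3.

3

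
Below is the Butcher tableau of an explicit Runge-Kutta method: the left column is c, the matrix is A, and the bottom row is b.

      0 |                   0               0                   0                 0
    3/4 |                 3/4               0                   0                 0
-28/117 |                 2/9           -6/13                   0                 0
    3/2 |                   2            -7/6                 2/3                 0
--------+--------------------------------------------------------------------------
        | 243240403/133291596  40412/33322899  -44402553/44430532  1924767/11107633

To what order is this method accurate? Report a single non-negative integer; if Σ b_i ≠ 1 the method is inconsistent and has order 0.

3

b = (243240403/133291596, 40412/33322899, -44402553/44430532, 1924767/11107633)
c = (0, 3/4, -28/117, 3/2)
Ac = (0, 0, -9/26, -2905/2808)
Σ b_i: 243240403/133291596·1 + 40412/33322899·1 + (-44402553/44430532)·1 + 1924767/11107633·1 = 1 ✓
b·c: 40412/33322899·3/4 + (-44402553/44430532)·(-28/117) + 1924767/11107633·3/2 = 1/2 ✓
b·c²: 40412/33322899·9/16 + (-44402553/44430532)·784/13689 + 1924767/11107633·9/4 = 1/3 ✓
b·Ac: (-44402553/44430532)·(-9/26) + 1924767/11107633·(-2905/2808) = 1/6 ✓
b·c³: 40412/33322899·27/64 + (-44402553/44430532)·(-21952/1601613) + 1924767/11107633·27/8 = 37368408743/62380466928 ≠ 1/4 ⇒ order 3.
b·(c∘Ac): (-44402553/44430532)·14/169 + 1924767/11107633·(-2905/1872) = -62503427/177722128 ≠ 1/8
b·Ac²: (-44402553/44430532)·(-27/104) + 1924767/11107633·(-812231/1314144) = 4751862239/31190233464 ≠ 1/12
b·A²c: 1924767/11107633·(-3/13) = -444177/11107633 ≠ 1/24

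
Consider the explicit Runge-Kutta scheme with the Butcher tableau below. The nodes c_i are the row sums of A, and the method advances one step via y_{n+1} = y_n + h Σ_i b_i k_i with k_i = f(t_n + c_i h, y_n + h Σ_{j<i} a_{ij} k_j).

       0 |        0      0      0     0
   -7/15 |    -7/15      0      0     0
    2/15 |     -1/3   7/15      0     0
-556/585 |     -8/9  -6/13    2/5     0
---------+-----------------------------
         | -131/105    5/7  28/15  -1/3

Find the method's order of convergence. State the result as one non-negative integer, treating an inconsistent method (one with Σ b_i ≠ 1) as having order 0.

1

b = (-131/105, 5/7, 28/15, -1/3)
c = (0, -7/15, 2/15, -556/585)
Ac = (0, 0, -49/225, 262/975)
Σ b_i: (-131/105)·1 + 5/7·1 + 28/15·1 + (-1/3)·1 = 1 ✓
b·c: 5/7·(-7/15) + 28/15·2/15 + (-1/3)·(-556/585) = 2039/8775 ≠ 1/2 ⇒ order 1.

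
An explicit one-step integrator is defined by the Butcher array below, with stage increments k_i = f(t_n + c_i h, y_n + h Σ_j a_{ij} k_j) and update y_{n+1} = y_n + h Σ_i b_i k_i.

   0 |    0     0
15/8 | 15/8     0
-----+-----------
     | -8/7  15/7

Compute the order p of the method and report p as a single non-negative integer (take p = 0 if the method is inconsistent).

b = (-8/7, 15/7)
c = (0, 15/8)
Σ b_i: (-8/7)·1 + 15/7·1 = 1 ✓
b·c: 15/7·15/8 = 225/56 ≠ 1/2 ⇒ order 1.

1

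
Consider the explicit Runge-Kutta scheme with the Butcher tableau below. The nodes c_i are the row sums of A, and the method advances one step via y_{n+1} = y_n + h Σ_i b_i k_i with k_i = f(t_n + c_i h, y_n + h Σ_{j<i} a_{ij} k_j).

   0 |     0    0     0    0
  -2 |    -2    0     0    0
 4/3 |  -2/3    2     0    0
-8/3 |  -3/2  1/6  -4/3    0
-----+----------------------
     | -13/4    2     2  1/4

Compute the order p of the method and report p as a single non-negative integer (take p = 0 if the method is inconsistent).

b = (-13/4, 2, 2, 1/4)
c = (0, -2, 4/3, -8/3)
Ac = (0, 0, -4, -19/9)
Σ b_i: (-13/4)·1 + 2·1 + 2·1 + 1/4·1 = 1 ✓
b·c: 2·(-2) + 2·4/3 + 1/4·(-8/3) = -2 ≠ 1/2 ⇒ order 1.

1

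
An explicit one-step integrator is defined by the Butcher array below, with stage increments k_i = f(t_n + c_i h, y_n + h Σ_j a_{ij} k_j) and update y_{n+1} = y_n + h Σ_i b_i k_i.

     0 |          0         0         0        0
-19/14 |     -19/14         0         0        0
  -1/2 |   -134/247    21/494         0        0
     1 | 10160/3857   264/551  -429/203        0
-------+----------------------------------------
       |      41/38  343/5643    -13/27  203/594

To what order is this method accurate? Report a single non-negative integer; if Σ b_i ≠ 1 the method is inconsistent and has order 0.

4

b = (41/38, 343/5643, -13/27, 203/594)
c = (0, -19/14, -1/2, 1)
Ac = (0, 0, -3/52, 165/406)
Σ b_i: 41/38·1 + 343/5643·1 + (-13/27)·1 + 203/594·1 = 1 ✓
b·c: 343/5643·(-19/14) + (-13/27)·(-1/2) + 203/594·1 = 1/2 ✓
b·c²: 343/5643·361/196 + (-13/27)·1/4 + 203/594·1 = 1/3 ✓
b·Ac: (-13/27)·(-3/52) + 203/594·165/406 = 1/6 ✓
b·c³: 343/5643·(-6859/2744) + (-13/27)·(-1/8) + 203/594·1 = 1/4 ✓
b·(c∘Ac): (-13/27)·3/104 + 203/594·165/406 = 1/8 ✓
b·Ac²: (-13/27)·57/728 + 203/594·2013/5684 = 1/12 ✓
b·A²c: 203/594·99/812 = 1/24 ✓; 4 stages ⇒ order 4.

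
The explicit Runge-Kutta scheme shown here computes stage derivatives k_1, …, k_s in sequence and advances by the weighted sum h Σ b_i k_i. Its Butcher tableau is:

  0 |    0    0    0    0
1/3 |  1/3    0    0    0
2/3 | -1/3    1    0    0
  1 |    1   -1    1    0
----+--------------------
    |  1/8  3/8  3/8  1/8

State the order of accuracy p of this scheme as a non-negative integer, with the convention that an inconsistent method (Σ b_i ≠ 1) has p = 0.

4

b = (1/8, 3/8, 3/8, 1/8)
c = (0, 1/3, 2/3, 1)
Ac = (0, 0, 1/3, 1/3)
Σ b_i: 1/8·1 + 3/8·1 + 3/8·1 + 1/8·1 = 1 ✓
b·c: 3/8·1/3 + 3/8·2/3 + 1/8·1 = 1/2 ✓
b·c²: 3/8·1/9 + 3/8·4/9 + 1/8·1 = 1/3 ✓
b·Ac: 3/8·1/3 + 1/8·1/3 = 1/6 ✓
b·c³: 3/8·1/27 + 3/8·8/27 + 1/8·1 = 1/4 ✓
b·(c∘Ac): 3/8·2/9 + 1/8·1/3 = 1/8 ✓
b·Ac²: 3/8·1/9 + 1/8·1/3 = 1/12 ✓
b·A²c: 1/8·1/3 = 1/24 ✓; 4 stages ⇒ order 4.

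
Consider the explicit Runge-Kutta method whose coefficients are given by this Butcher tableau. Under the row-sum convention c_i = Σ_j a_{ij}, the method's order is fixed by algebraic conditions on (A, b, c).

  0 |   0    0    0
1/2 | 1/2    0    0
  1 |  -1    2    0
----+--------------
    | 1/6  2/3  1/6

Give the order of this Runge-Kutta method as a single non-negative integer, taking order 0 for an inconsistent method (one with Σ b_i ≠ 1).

b = (1/6, 2/3, 1/6)
c = (0, 1/2, 1)
Ac = (0, 0, 1)
Σ b_i: 1/6·1 + 2/3·1 + 1/6·1 = 1 ✓
b·c: 2/3·1/2 + 1/6·1 = 1/2 ✓
b·c²: 2/3·1/4 + 1/6·1 = 1/3 ✓
b·Ac: 1/6·1 = 1/6 ✓; 3 stages ⇒ order 3.

3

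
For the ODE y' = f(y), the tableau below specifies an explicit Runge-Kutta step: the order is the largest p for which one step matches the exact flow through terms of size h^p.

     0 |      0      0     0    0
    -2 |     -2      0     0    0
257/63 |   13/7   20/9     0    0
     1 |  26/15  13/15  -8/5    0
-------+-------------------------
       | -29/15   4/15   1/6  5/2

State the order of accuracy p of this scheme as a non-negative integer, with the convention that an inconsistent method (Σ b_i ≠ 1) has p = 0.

b = (-29/15, 4/15, 1/6, 5/2)
c = (0, -2, 257/63, 1)
Ac = (0, 0, -40/9, -2602/315)
Σ b_i: (-29/15)·1 + 4/15·1 + 1/6·1 + 5/2·1 = 1 ✓
b·c: 4/15·(-2) + 1/6·257/63 + 5/2·1 = 2501/945 ≠ 1/2 ⇒ order 1.

1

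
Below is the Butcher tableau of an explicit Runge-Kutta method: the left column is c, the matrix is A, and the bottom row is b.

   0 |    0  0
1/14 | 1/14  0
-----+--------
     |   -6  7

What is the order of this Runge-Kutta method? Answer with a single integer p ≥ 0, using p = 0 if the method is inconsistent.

b = (-6, 7)
c = (0, 1/14)
Σ b_i: (-6)·1 + 7·1 = 1 ✓
b·c: 7·1/14 = 1/2 ✓; 2 stages ⇒ order 2.

2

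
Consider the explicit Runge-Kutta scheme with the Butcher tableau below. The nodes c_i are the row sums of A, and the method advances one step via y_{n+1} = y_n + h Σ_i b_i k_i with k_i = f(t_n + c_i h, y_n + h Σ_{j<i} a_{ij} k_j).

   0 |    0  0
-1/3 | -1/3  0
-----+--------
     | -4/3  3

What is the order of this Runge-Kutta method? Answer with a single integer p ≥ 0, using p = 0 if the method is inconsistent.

b = (-4/3, 3)
c = (0, -1/3)
Σ b_i: (-4/3)·1 + 3·1 = 5/3 ≠ 1 ⇒ order 0.

0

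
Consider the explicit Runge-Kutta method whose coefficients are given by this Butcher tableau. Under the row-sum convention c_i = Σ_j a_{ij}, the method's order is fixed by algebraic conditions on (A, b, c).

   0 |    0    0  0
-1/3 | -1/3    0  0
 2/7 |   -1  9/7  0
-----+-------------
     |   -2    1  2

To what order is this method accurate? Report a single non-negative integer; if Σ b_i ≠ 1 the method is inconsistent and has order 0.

1

b = (-2, 1, 2)
c = (0, -1/3, 2/7)
Ac = (0, 0, -3/7)
Σ b_i: (-2)·1 + 1·1 + 2·1 = 1 ✓
b·c: 1·(-1/3) + 2·2/7 = 5/21 ≠ 1/2 ⇒ order 1.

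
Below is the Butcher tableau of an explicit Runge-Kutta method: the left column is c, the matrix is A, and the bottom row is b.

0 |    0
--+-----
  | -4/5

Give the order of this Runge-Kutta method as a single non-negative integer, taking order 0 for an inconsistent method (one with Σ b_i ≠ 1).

0

b = (-4/5)
c = (0)
Σ b_i: (-4/5)·1 = -4/5 ≠ 1 ⇒ order 0.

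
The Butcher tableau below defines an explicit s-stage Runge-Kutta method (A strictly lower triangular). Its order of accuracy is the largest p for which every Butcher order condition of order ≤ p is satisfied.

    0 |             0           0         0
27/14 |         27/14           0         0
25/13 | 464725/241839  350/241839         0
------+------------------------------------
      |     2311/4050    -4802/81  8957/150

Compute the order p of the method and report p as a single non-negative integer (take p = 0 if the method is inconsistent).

b = (2311/4050, -4802/81, 8957/150)
c = (0, 27/14, 25/13)
Ac = (0, 0, 25/8957)
Σ b_i: 2311/4050·1 + (-4802/81)·1 + 8957/150·1 = 1 ✓
b·c: (-4802/81)·27/14 + 8957/150·25/13 = 1/2 ✓
b·c²: (-4802/81)·729/196 + 8957/150·625/169 = 1/3 ✓
b·Ac: 8957/150·25/8957 = 1/6 ✓; 3 stages ⇒ order 3.

3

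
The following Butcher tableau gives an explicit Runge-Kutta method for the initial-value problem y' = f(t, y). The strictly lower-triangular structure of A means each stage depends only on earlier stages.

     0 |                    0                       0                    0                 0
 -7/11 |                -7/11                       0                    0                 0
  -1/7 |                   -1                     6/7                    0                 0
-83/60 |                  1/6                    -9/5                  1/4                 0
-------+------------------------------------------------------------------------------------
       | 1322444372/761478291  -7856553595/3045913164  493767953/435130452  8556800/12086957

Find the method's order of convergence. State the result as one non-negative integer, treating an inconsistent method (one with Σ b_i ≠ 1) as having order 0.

3

b = (1322444372/761478291, -7856553595/3045913164, 493767953/435130452, 8556800/12086957)
c = (0, -7/11, -1/7, -83/60)
Ac = (0, 0, -6/11, 1709/1540)
Σ b_i: 1322444372/761478291·1 + (-7856553595/3045913164)·1 + 493767953/435130452·1 + 8556800/12086957·1 = 1 ✓
b·c: (-7856553595/3045913164)·(-7/11) + 493767953/435130452·(-1/7) + 8556800/12086957·(-83/60) = 1/2 ✓
b·c²: (-7856553595/3045913164)·49/121 + 493767953/435130452·1/49 + 8556800/12086957·6889/3600 = 1/3 ✓
b·Ac: 493767953/435130452·(-6/11) + 8556800/12086957·1709/1540 = 1/6 ✓
b·c³: (-7856553595/3045913164)·(-343/1331) + 493767953/435130452·(-1/343) + 8556800/12086957·(-571787/216000) = -27701601479/22844348730 ≠ 1/4 ⇒ order 3.
b·(c∘Ac): 493767953/435130452·6/77 + 8556800/12086957·(-141847/92400) = -796430585/797739162 ≠ 1/8
b·Ac²: 493767953/435130452·42/121 + 8556800/12086957·(-85831/118580) = -661937693/5584174134 ≠ 1/12
b·A²c: 8556800/12086957·(-3/22) = -12835200/132956527 ≠ 1/24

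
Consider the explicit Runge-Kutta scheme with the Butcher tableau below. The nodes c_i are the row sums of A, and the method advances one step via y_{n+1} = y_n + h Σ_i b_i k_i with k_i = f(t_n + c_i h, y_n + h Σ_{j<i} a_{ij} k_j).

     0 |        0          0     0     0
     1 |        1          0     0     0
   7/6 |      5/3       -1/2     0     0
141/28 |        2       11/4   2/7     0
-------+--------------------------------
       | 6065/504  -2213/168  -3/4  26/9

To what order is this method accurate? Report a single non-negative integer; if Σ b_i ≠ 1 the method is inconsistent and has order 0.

2

b = (6065/504, -2213/168, -3/4, 26/9)
c = (0, 1, 7/6, 141/28)
Ac = (0, 0, -1/2, 37/12)
Σ b_i: 6065/504·1 + (-2213/168)·1 + (-3/4)·1 + 26/9·1 = 1 ✓
b·c: (-2213/168)·1 + (-3/4)·7/6 + 26/9·141/28 = 1/2 ✓
b·c²: (-2213/168)·1 + (-3/4)·49/36 + 26/9·19881/784 = 138919/2352 ≠ 1/3 ⇒ order 2.
b·Ac: (-3/4)·(-1/2) + 26/9·37/12 = 2005/216 ≠ 1/6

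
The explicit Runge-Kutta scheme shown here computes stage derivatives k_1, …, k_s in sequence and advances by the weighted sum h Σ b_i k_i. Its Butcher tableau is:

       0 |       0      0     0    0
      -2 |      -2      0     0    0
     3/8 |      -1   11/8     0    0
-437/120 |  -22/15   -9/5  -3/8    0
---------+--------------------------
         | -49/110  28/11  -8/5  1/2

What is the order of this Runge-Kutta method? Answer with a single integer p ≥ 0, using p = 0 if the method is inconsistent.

b = (-49/110, 28/11, -8/5, 1/2)
c = (0, -2, 3/8, -437/120)
Ac = (0, 0, -11/4, 1107/320)
Σ b_i: (-49/110)·1 + 28/11·1 + (-8/5)·1 + 1/2·1 = 1 ✓
b·c: 28/11·(-2) + (-8/5)·3/8 + 1/2·(-437/120) = -19831/2640 ≠ 1/2 ⇒ order 1.

1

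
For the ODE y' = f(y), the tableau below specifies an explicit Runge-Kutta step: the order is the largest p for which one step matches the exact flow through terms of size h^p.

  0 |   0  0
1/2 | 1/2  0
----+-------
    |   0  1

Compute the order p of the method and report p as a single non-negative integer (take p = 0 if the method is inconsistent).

2

b = (0, 1)
c = (0, 1/2)
Σ b_i: 1·1 = 1 ✓
b·c: 1·1/2 = 1/2 ✓; 2 stages ⇒ order 2.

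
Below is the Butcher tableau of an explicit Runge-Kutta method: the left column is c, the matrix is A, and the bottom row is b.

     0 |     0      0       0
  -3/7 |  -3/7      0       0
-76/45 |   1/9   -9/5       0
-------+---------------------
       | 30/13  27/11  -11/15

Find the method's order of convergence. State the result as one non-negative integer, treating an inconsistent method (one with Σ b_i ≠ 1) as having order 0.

0

b = (30/13, 27/11, -11/15)
c = (0, -3/7, -76/45)
Ac = (0, 0, 27/35)
Σ b_i: 30/13·1 + 27/11·1 + (-11/15)·1 = 8642/2145 ≠ 1 ⇒ order 0.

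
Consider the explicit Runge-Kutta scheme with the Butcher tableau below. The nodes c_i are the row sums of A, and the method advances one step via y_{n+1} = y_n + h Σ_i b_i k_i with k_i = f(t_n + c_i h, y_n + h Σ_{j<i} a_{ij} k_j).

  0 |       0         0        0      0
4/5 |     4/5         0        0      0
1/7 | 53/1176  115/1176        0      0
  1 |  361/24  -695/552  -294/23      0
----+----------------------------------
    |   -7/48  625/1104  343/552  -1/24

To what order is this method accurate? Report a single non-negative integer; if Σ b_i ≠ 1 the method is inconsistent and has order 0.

b = (-7/48, 625/1104, 343/552, -1/24)
c = (0, 4/5, 1/7, 1)
Ac = (0, 0, 23/294, -17/6)
Σ b_i: (-7/48)·1 + 625/1104·1 + 343/552·1 + (-1/24)·1 = 1 ✓
b·c: 625/1104·4/5 + 343/552·1/7 + (-1/24)·1 = 1/2 ✓
b·c²: 625/1104·16/25 + 343/552·1/49 + (-1/24)·1 = 1/3 ✓
b·Ac: 343/552·23/294 + (-1/24)·(-17/6) = 1/6 ✓
b·c³: 625/1104·64/125 + 343/552·1/343 + (-1/24)·1 = 1/4 ✓
b·(c∘Ac): 343/552·23/2058 + (-1/24)·(-17/6) = 1/8 ✓
b·Ac²: 343/552·46/735 + (-1/24)·(-16/15) = 1/12 ✓
b·A²c: (-1/24)·(-1) = 1/24 ✓; 4 stages ⇒ order 4.

4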